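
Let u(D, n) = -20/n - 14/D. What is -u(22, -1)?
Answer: -213/11 ≈ -19.364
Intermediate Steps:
-u(22, -1) = -(-20/(-1) - 14/22) = -(-20*(-1) - 14*1/22) = -(20 - 7/11) = -1*213/11 = -213/11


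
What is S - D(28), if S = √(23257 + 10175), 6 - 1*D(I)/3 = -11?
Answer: -51 + 2*√8358 ≈ 131.84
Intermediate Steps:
D(I) = 51 (D(I) = 18 - 3*(-11) = 18 + 33 = 51)
S = 2*√8358 (S = √33432 = 2*√8358 ≈ 182.84)
S - D(28) = 2*√8358 - 1*51 = 2*√8358 - 51 = -51 + 2*√8358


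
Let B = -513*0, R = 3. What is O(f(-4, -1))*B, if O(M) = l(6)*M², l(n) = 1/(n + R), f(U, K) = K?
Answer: 0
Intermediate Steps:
B = 0
l(n) = 1/(3 + n) (l(n) = 1/(n + 3) = 1/(3 + n))
O(M) = M²/9 (O(M) = M²/(3 + 6) = M²/9)
O(f(-4, -1))*B = ((⅑)*(-1)²)*0 = ((⅑)*1)*0 = (⅑)*0 = 0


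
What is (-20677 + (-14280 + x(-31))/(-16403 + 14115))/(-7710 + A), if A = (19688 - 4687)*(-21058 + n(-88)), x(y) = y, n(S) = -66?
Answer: 4299515/65912877472 ≈ 6.5230e-5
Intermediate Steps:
A = -316881124 (A = (19688 - 4687)*(-21058 - 66) = 15001*(-21124) = -316881124)
(-20677 + (-14280 + x(-31))/(-16403 + 14115))/(-7710 + A) = (-20677 + (-14280 - 31)/(-16403 + 14115))/(-7710 - 316881124) = (-20677 - 14311/(-2288))/(-316888834) = (-20677 - 14311*(-1/2288))*(-1/316888834) = (-20677 + 1301/208)*(-1/316888834) = -4299515/208*(-1/316888834) = 4299515/65912877472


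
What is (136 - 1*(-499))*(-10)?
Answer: -6350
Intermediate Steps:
(136 - 1*(-499))*(-10) = (136 + 499)*(-10) = 635*(-10) = -6350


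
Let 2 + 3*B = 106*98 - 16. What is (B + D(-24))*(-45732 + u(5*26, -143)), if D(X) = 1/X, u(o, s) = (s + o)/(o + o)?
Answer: -25292567573/160 ≈ -1.5808e+8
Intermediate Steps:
B = 10370/3 (B = -⅔ + (106*98 - 16)/3 = -⅔ + (10388 - 16)/3 = -⅔ + (⅓)*10372 = -⅔ + 10372/3 = 10370/3 ≈ 3456.7)
u(o, s) = (o + s)/(2*o) (u(o, s) = (o + s)/((2*o)) = (o + s)*(1/(2*o)) = (o + s)/(2*o))
(B + D(-24))*(-45732 + u(5*26, -143)) = (10370/3 + 1/(-24))*(-45732 + (5*26 - 143)/(2*((5*26)))) = (10370/3 - 1/24)*(-45732 + (½)*(130 - 143)/130) = 27653*(-45732 + (½)*(1/130)*(-13))/8 = 27653*(-45732 - 1/20)/8 = (27653/8)*(-914641/20) = -25292567573/160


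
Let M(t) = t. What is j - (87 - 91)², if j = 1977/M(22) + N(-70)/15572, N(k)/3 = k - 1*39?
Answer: 12648653/171292 ≈ 73.843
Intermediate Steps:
N(k) = -117 + 3*k (N(k) = 3*(k - 1*39) = 3*(k - 39) = 3*(-39 + k) = -117 + 3*k)
j = 15389325/171292 (j = 1977/22 + (-117 + 3*(-70))/15572 = 1977*(1/22) + (-117 - 210)*(1/15572) = 1977/22 - 327*1/15572 = 1977/22 - 327/15572 = 15389325/171292 ≈ 89.843)
j - (87 - 91)² = 15389325/171292 - (87 - 91)² = 15389325/171292 - 1*(-4)² = 15389325/171292 - 1*16 = 15389325/171292 - 16 = 12648653/171292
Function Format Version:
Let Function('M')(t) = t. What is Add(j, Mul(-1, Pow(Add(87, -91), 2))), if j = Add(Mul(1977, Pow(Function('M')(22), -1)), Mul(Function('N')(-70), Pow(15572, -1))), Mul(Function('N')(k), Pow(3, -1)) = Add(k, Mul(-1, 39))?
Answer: Rational(12648653, 171292) ≈ 73.843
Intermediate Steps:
Function('N')(k) = Add(-117, Mul(3, k)) (Function('N')(k) = Mul(3, Add(k, Mul(-1, 39))) = Mul(3, Add(k, -39)) = Mul(3, Add(-39, k)) = Add(-117, Mul(3, k)))
j = Rational(15389325, 171292) (j = Add(Mul(1977, Pow(22, -1)), Mul(Add(-117, Mul(3, -70)), Pow(15572, -1))) = Add(Mul(1977, Rational(1, 22)), Mul(Add(-117, -210), Rational(1, 15572))) = Add(Rational(1977, 22), Mul(-327, Rational(1, 15572))) = Add(Rational(1977, 22), Rational(-327, 15572)) = Rational(15389325, 171292) ≈ 89.843)
Add(j, Mul(-1, Pow(Add(87, -91), 2))) = Add(Rational(15389325, 171292), Mul(-1, Pow(Add(87, -91), 2))) = Add(Rational(15389325, 171292), Mul(-1, Pow(-4, 2))) = Add(Rational(15389325, 171292), Mul(-1, 16)) = Add(Rational(15389325, 171292), -16) = Rational(12648653, 171292)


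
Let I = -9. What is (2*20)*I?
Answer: -360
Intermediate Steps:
(2*20)*I = (2*20)*(-9) = 40*(-9) = -360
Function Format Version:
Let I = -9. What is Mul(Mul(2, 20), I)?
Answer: -360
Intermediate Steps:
Mul(Mul(2, 20), I) = Mul(Mul(2, 20), -9) = Mul(40, -9) = -360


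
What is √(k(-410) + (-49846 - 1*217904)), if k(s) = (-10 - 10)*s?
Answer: 5*I*√10382 ≈ 509.46*I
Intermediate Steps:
k(s) = -20*s
√(k(-410) + (-49846 - 1*217904)) = √(-20*(-410) + (-49846 - 1*217904)) = √(8200 + (-49846 - 217904)) = √(8200 - 267750) = √(-259550) = 5*I*√10382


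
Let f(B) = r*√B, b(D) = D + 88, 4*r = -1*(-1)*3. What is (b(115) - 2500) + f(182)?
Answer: -2297 + 3*√182/4 ≈ -2286.9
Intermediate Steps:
r = ¾ (r = (-1*(-1)*3)/4 = (1*3)/4 = (¼)*3 = ¾ ≈ 0.75000)
b(D) = 88 + D
f(B) = 3*√B/4
(b(115) - 2500) + f(182) = ((88 + 115) - 2500) + 3*√182/4 = (203 - 2500) + 3*√182/4 = -2297 + 3*√182/4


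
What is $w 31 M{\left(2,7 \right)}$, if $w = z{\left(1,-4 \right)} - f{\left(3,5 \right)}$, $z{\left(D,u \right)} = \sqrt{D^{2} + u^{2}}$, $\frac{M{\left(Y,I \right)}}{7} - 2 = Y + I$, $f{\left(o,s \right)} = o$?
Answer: $-7161 + 2387 \sqrt{17} \approx 2680.9$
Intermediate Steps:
$M{\left(Y,I \right)} = 14 + 7 I + 7 Y$ ($M{\left(Y,I \right)} = 14 + 7 \left(Y + I\right) = 14 + 7 \left(I + Y\right) = 14 + \left(7 I + 7 Y\right) = 14 + 7 I + 7 Y$)
$w = -3 + \sqrt{17}$ ($w = \sqrt{1^{2} + \left(-4\right)^{2}} - 3 = \sqrt{1 + 16} - 3 = \sqrt{17} - 3 = -3 + \sqrt{17} \approx 1.1231$)
$w 31 M{\left(2,7 \right)} = \left(-3 + \sqrt{17}\right) 31 \left(14 + 7 \cdot 7 + 7 \cdot 2\right) = \left(-93 + 31 \sqrt{17}\right) \left(14 + 49 + 14\right) = \left(-93 + 31 \sqrt{17}\right) 77 = -7161 + 2387 \sqrt{17}$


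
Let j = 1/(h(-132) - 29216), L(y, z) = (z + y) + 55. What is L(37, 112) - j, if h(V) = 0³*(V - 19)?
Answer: 5960065/29216 ≈ 204.00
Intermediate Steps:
L(y, z) = 55 + y + z (L(y, z) = (y + z) + 55 = 55 + y + z)
h(V) = 0 (h(V) = 0*(-19 + V) = 0)
j = -1/29216 (j = 1/(0 - 29216) = 1/(-29216) = -1/29216 ≈ -3.4228e-5)
L(37, 112) - j = (55 + 37 + 112) - 1*(-1/29216) = 204 + 1/29216 = 5960065/29216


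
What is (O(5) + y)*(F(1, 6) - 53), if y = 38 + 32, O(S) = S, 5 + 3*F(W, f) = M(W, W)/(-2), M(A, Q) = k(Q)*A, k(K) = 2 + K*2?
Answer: -4150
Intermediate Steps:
k(K) = 2 + 2*K
M(A, Q) = A*(2 + 2*Q) (M(A, Q) = (2 + 2*Q)*A = A*(2 + 2*Q))
F(W, f) = -5/3 - W*(1 + W)/3 (F(W, f) = -5/3 + ((2*W*(1 + W))/(-2))/3 = -5/3 + ((2*W*(1 + W))*(-½))/3 = -5/3 + (-W*(1 + W))/3 = -5/3 - W*(1 + W)/3)
y = 70
(O(5) + y)*(F(1, 6) - 53) = (5 + 70)*((-5/3 - ⅓*1*(1 + 1)) - 53) = 75*((-5/3 - ⅓*1*2) - 53) = 75*((-5/3 - ⅔) - 53) = 75*(-7/3 - 53) = 75*(-166/3) = -4150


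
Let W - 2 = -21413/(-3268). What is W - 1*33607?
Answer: -5778933/172 ≈ -33598.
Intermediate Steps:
W = 1471/172 (W = 2 - 21413/(-3268) = 2 - 21413*(-1/3268) = 2 + 1127/172 = 1471/172 ≈ 8.5523)
W - 1*33607 = 1471/172 - 1*33607 = 1471/172 - 33607 = -5778933/172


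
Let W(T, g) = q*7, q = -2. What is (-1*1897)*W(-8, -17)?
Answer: 26558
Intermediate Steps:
W(T, g) = -14 (W(T, g) = -2*7 = -14)
(-1*1897)*W(-8, -17) = -1*1897*(-14) = -1897*(-14) = 26558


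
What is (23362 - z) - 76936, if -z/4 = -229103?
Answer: -969986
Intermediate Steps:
z = 916412 (z = -4*(-229103) = 916412)
(23362 - z) - 76936 = (23362 - 1*916412) - 76936 = (23362 - 916412) - 76936 = -893050 - 76936 = -969986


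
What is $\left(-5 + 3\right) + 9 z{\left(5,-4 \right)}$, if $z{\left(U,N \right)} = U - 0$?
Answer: $43$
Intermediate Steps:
$z{\left(U,N \right)} = U$ ($z{\left(U,N \right)} = U + 0 = U$)
$\left(-5 + 3\right) + 9 z{\left(5,-4 \right)} = \left(-5 + 3\right) + 9 \cdot 5 = -2 + 45 = 43$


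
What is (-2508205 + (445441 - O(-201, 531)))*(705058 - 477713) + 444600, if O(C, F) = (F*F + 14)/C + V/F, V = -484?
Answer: -16672787363165425/35577 ≈ -4.6864e+11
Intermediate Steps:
O(C, F) = -484/F + (14 + F²)/C (O(C, F) = (F*F + 14)/C - 484/F = (F² + 14)/C - 484/F = (14 + F²)/C - 484/F = -484/F + (14 + F²)/C)
(-2508205 + (445441 - O(-201, 531)))*(705058 - 477713) + 444600 = (-2508205 + (445441 - (-484/531 + 14/(-201) + 531²/(-201))))*(705058 - 477713) + 444600 = (-2508205 + (445441 - (-484*1/531 + 14*(-1/201) - 1/201*281961)))*227345 + 444600 = (-2508205 + (445441 - (-484/531 - 14/201 - 93987/67)))*227345 + 444600 = (-2508205 + (445441 - 1*(-49942003/35577)))*227345 + 444600 = (-2508205 + (445441 + 49942003/35577))*227345 + 444600 = (-2508205 + 15897396460/35577)*227345 + 444600 = -73337012825/35577*227345 + 444600 = -16672803180699625/35577 + 444600 = -16672787363165425/35577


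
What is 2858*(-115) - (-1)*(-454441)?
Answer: -783111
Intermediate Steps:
2858*(-115) - (-1)*(-454441) = -328670 - 1*454441 = -328670 - 454441 = -783111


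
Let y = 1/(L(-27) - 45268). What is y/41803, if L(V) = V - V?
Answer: -1/1892338204 ≈ -5.2845e-10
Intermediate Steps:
L(V) = 0
y = -1/45268 (y = 1/(0 - 45268) = 1/(-45268) = -1/45268 ≈ -2.2091e-5)
y/41803 = -1/45268/41803 = -1/45268*1/41803 = -1/1892338204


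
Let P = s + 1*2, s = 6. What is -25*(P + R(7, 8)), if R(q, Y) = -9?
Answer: 25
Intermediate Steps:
P = 8 (P = 6 + 1*2 = 6 + 2 = 8)
-25*(P + R(7, 8)) = -25*(8 - 9) = -25*(-1) = 25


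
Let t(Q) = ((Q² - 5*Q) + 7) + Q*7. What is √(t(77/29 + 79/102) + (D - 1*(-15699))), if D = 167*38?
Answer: 11*√1595973013/2958 ≈ 148.56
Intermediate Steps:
t(Q) = 7 + Q² + 2*Q (t(Q) = (7 + Q² - 5*Q) + 7*Q = 7 + Q² + 2*Q)
D = 6346
√(t(77/29 + 79/102) + (D - 1*(-15699))) = √((7 + (77/29 + 79/102)² + 2*(77/29 + 79/102)) + (6346 - 1*(-15699))) = √((7 + (77*(1/29) + 79*(1/102))² + 2*(77*(1/29) + 79*(1/102))) + (6346 + 15699)) = √((7 + (77/29 + 79/102)² + 2*(77/29 + 79/102)) + 22045) = √((7 + (10145/2958)² + 2*(10145/2958)) + 22045) = √((7 + 102921025/8749764 + 10145/1479) + 22045) = √(224187193/8749764 + 22045) = √(193112734573/8749764) = 11*√1595973013/2958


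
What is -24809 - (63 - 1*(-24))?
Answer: -24896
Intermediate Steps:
-24809 - (63 - 1*(-24)) = -24809 - (63 + 24) = -24809 - 1*87 = -24809 - 87 = -24896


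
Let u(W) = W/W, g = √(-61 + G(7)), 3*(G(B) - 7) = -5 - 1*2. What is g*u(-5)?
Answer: 13*I*√3/3 ≈ 7.5056*I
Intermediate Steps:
G(B) = 14/3 (G(B) = 7 + (-5 - 1*2)/3 = 7 + (-5 - 2)/3 = 7 + (⅓)*(-7) = 7 - 7/3 = 14/3)
g = 13*I*√3/3 (g = √(-61 + 14/3) = √(-169/3) = 13*I*√3/3 ≈ 7.5056*I)
u(W) = 1
g*u(-5) = (13*I*√3/3)*1 = 13*I*√3/3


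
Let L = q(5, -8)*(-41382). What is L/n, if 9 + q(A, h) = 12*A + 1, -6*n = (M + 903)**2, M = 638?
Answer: 12911184/2374681 ≈ 5.4370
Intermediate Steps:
n = -2374681/6 (n = -(638 + 903)**2/6 = -1/6*1541**2 = -1/6*2374681 = -2374681/6 ≈ -3.9578e+5)
q(A, h) = -8 + 12*A (q(A, h) = -9 + (12*A + 1) = -9 + (1 + 12*A) = -8 + 12*A)
L = -2151864 (L = (-8 + 12*5)*(-41382) = (-8 + 60)*(-41382) = 52*(-41382) = -2151864)
L/n = -2151864/(-2374681/6) = -2151864*(-6/2374681) = 12911184/2374681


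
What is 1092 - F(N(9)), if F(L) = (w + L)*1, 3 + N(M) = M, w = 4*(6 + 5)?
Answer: 1042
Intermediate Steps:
w = 44 (w = 4*11 = 44)
N(M) = -3 + M
F(L) = 44 + L (F(L) = (44 + L)*1 = 44 + L)
1092 - F(N(9)) = 1092 - (44 + (-3 + 9)) = 1092 - (44 + 6) = 1092 - 1*50 = 1092 - 50 = 1042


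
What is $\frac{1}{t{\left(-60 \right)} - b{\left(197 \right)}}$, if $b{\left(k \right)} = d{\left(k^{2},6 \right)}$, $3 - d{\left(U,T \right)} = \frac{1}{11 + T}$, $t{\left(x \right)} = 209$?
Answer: $\frac{17}{3503} \approx 0.004853$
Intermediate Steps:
$d{\left(U,T \right)} = 3 - \frac{1}{11 + T}$
$b{\left(k \right)} = \frac{50}{17}$ ($b{\left(k \right)} = \frac{32 + 3 \cdot 6}{11 + 6} = \frac{32 + 18}{17} = \frac{1}{17} \cdot 50 = \frac{50}{17}$)
$\frac{1}{t{\left(-60 \right)} - b{\left(197 \right)}} = \frac{1}{209 - \frac{50}{17}} = \frac{1}{\frac{3503}{17}} = \frac{17}{3503}$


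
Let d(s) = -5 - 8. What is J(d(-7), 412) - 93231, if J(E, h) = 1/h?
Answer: -38411171/412 ≈ -93231.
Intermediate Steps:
d(s) = -13
J(d(-7), 412) - 93231 = 1/412 - 93231 = -38411171/412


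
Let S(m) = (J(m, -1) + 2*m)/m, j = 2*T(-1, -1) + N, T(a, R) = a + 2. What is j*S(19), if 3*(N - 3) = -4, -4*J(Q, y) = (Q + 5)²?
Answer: -1166/57 ≈ -20.456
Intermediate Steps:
T(a, R) = 2 + a
J(Q, y) = -(5 + Q)²/4 (J(Q, y) = -(Q + 5)²/4 = -(5 + Q)²/4)
N = 5/3 (N = 3 + (⅓)*(-4) = 3 - 4/3 = 5/3 ≈ 1.6667)
j = 11/3 (j = 2*(2 - 1) + 5/3 = 2*1 + 5/3 = 2 + 5/3 = 11/3 ≈ 3.6667)
S(m) = (2*m - (5 + m)²/4)/m (S(m) = (-(5 + m)²/4 + 2*m)/m = (2*m - (5 + m)²/4)/m)
j*S(19) = 11*(2 - ¼*(5 + 19)²/19)/3 = 11*(2 - ¼*1/19*24²)/3 = 11*(2 - ¼*1/19*576)/3 = 11*(2 - 144/19)/3 = (11/3)*(-106/19) = -1166/57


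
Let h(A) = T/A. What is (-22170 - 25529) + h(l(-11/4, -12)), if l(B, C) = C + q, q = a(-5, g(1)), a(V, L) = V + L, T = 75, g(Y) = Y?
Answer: -763259/16 ≈ -47704.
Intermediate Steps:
a(V, L) = L + V
q = -4 (q = 1 - 5 = -4)
l(B, C) = -4 + C (l(B, C) = C - 4 = -4 + C)
h(A) = 75/A
(-22170 - 25529) + h(l(-11/4, -12)) = (-22170 - 25529) + 75/(-4 - 12) = -47699 + 75/(-16) = -47699 + 75*(-1/16) = -47699 - 75/16 = -763259/16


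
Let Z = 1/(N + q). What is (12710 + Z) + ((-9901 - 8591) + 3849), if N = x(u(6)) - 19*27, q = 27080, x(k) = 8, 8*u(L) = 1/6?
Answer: -51369474/26575 ≈ -1933.0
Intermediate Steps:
u(L) = 1/48 (u(L) = (1/8)/6 = (1/8)*(1/6) = 1/48)
N = -505 (N = 8 - 19*27 = 8 - 513 = -505)
Z = 1/26575 (Z = 1/(-505 + 27080) = 1/26575 ≈ 3.7629e-5)
(12710 + Z) + ((-9901 - 8591) + 3849) = (12710 + 1/26575) + ((-9901 - 8591) + 3849) = 337768251/26575 + (-18492 + 3849) = 337768251/26575 - 14643 = -51369474/26575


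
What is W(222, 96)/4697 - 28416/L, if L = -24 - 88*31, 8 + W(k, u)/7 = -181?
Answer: 289797/28853 ≈ 10.044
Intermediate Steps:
W(k, u) = -1323 (W(k, u) = -56 + 7*(-181) = -56 - 1267 = -1323)
L = -2752 (L = -24 - 2728 = -2752)
W(222, 96)/4697 - 28416/L = -1323/4697 - 28416/(-2752) = -1323*1/4697 - 28416*(-1/2752) = -189/671 + 444/43 = 289797/28853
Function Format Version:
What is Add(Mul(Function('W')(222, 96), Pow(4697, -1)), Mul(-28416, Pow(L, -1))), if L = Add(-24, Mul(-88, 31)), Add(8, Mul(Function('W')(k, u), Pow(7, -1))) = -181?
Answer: Rational(289797, 28853) ≈ 10.044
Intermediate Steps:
Function('W')(k, u) = -1323 (Function('W')(k, u) = Add(-56, Mul(7, -181)) = Add(-56, -1267) = -1323)
L = -2752 (L = Add(-24, -2728) = -2752)
Add(Mul(Function('W')(222, 96), Pow(4697, -1)), Mul(-28416, Pow(L, -1))) = Add(Mul(-1323, Pow(4697, -1)), Mul(-28416, Pow(-2752, -1))) = Add(Mul(-1323, Rational(1, 4697)), Mul(-28416, Rational(-1, 2752))) = Add(Rational(-189, 671), Rational(444, 43)) = Rational(289797, 28853)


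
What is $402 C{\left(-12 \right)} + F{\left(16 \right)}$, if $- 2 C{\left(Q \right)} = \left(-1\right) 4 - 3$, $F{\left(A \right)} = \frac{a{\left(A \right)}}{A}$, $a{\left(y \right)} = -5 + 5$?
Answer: $1407$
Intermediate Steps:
$a{\left(y \right)} = 0$
$F{\left(A \right)} = 0$ ($F{\left(A \right)} = \frac{0}{A} = 0$)
$C{\left(Q \right)} = \frac{7}{2}$ ($C{\left(Q \right)} = - \frac{\left(-1\right) 4 - 3}{2} = - \frac{-4 - 3}{2} = \left(- \frac{1}{2}\right) \left(-7\right) = \frac{7}{2}$)
$402 C{\left(-12 \right)} + F{\left(16 \right)} = 402 \cdot \frac{7}{2} + 0 = 1407 + 0 = 1407$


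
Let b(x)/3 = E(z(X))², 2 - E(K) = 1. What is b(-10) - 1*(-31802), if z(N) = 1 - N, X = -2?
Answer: 31805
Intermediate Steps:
E(K) = 1 (E(K) = 2 - 1*1 = 2 - 1 = 1)
b(x) = 3 (b(x) = 3*1² = 3*1 = 3)
b(-10) - 1*(-31802) = 3 - 1*(-31802) = 3 + 31802 = 31805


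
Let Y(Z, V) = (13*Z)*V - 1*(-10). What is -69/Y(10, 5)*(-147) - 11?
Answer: 961/220 ≈ 4.3682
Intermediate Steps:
Y(Z, V) = 10 + 13*V*Z (Y(Z, V) = 13*V*Z + 10 = 10 + 13*V*Z)
-69/Y(10, 5)*(-147) - 11 = -69/(10 + 13*5*10)*(-147) - 11 = -69/(10 + 650)*(-147) - 11 = -69/660*(-147) - 11 = -69*1/660*(-147) - 11 = -23/220*(-147) - 11 = 3381/220 - 11 = 961/220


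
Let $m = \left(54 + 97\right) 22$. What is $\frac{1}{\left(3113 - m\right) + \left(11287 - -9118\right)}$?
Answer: $\frac{1}{20196} \approx 4.9515 \cdot 10^{-5}$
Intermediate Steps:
$m = 3322$ ($m = 151 \cdot 22 = 3322$)
$\frac{1}{\left(3113 - m\right) + \left(11287 - -9118\right)} = \frac{1}{\left(3113 - 3322\right) + \left(11287 - -9118\right)} = \frac{1}{\left(3113 - 3322\right) + \left(11287 + 9118\right)} = \frac{1}{-209 + 20405} = \frac{1}{20196}$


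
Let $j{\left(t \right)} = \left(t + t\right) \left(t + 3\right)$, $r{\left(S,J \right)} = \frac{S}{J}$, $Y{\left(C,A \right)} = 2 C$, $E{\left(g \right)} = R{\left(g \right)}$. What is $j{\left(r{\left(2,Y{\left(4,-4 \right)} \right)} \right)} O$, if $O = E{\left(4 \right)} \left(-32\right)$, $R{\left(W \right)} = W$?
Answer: $-208$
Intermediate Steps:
$E{\left(g \right)} = g$
$j{\left(t \right)} = 2 t \left(3 + t\right)$
$O = -128$ ($O = 4 \left(-32\right) = -128$)
$j{\left(r{\left(2,Y{\left(4,-4 \right)} \right)} \right)} O = 2 \frac{2}{2 \cdot 4} \left(3 + \frac{2}{2 \cdot 4}\right) \left(-128\right) = 2 \cdot \frac{2}{8} \left(3 + \frac{2}{8}\right) \left(-128\right) = 2 \cdot 2 \cdot \frac{1}{8} \left(3 + 2 \cdot \frac{1}{8}\right) \left(-128\right) = 2 \cdot \frac{1}{4} \left(3 + \frac{1}{4}\right) \left(-128\right) = 2 \cdot \frac{1}{4} \cdot \frac{13}{4} \left(-128\right) = \frac{13}{8} \left(-128\right) = -208$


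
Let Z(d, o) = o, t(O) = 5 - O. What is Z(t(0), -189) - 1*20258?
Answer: -20447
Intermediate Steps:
Z(t(0), -189) - 1*20258 = -189 - 1*20258 = -189 - 20258 = -20447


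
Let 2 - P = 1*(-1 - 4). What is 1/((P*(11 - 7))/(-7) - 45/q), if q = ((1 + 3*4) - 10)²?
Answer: -⅑ ≈ -0.11111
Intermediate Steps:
q = 9 (q = ((1 + 12) - 10)² = (13 - 10)² = 3² = 9)
P = 7 (P = 2 - (-1 - 4) = 2 - (-5) = 2 - 1*(-5) = 2 + 5 = 7)
1/((P*(11 - 7))/(-7) - 45/q) = 1/((7*(11 - 7))/(-7) - 45/9) = 1/((7*4)*(-⅐) - 45*⅑) = 1/(28*(-⅐) - 5) = 1/(-4 - 5) = 1/(-9) = -⅑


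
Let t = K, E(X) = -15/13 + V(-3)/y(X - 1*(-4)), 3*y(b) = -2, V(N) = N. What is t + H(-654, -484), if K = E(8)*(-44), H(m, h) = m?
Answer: -10416/13 ≈ -801.23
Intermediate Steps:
y(b) = -⅔ (y(b) = (⅓)*(-2) = -⅔)
E(X) = 87/26 (E(X) = -15/13 - 3/(-⅔) = -15*1/13 - 3*(-3/2) = -15/13 + 9/2 = 87/26)
K = -1914/13 (K = (87/26)*(-44) = -1914/13 ≈ -147.23)
t = -1914/13 ≈ -147.23
t + H(-654, -484) = -1914/13 - 654 = -10416/13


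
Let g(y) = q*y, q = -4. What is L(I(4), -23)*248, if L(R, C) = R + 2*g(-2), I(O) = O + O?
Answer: 5952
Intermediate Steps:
g(y) = -4*y
I(O) = 2*O
L(R, C) = 16 + R (L(R, C) = R + 2*(-4*(-2)) = R + 2*8 = R + 16 = 16 + R)
L(I(4), -23)*248 = (16 + 2*4)*248 = (16 + 8)*248 = 24*248 = 5952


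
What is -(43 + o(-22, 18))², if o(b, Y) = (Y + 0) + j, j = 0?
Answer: -3721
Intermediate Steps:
o(b, Y) = Y (o(b, Y) = (Y + 0) + 0 = Y + 0 = Y)
-(43 + o(-22, 18))² = -(43 + 18)² = -1*61² = -1*3721 = -3721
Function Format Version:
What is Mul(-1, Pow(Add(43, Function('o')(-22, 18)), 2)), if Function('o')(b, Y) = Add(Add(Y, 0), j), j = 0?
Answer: -3721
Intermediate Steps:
Function('o')(b, Y) = Y (Function('o')(b, Y) = Add(Add(Y, 0), 0) = Add(Y, 0) = Y)
Mul(-1, Pow(Add(43, Function('o')(-22, 18)), 2)) = Mul(-1, Pow(Add(43, 18), 2)) = Mul(-1, Pow(61, 2)) = Mul(-1, 3721) = -3721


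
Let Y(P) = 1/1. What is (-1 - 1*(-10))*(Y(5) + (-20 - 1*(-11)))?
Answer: -72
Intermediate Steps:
Y(P) = 1
(-1 - 1*(-10))*(Y(5) + (-20 - 1*(-11))) = (-1 - 1*(-10))*(1 + (-20 - 1*(-11))) = (-1 + 10)*(1 + (-20 + 11)) = 9*(1 - 9) = 9*(-8) = -72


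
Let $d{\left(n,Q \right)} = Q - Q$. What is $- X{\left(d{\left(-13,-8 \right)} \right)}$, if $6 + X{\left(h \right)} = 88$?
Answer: $-82$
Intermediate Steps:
$d{\left(n,Q \right)} = 0$
$X{\left(h \right)} = 82$ ($X{\left(h \right)} = -6 + 88 = 82$)
$- X{\left(d{\left(-13,-8 \right)} \right)} = \left(-1\right) 82 = -82$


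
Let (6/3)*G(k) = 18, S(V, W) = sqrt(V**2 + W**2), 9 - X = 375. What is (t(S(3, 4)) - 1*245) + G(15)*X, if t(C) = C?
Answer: -3534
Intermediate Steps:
X = -366 (X = 9 - 1*375 = 9 - 375 = -366)
G(k) = 9 (G(k) = (1/2)*18 = 9)
(t(S(3, 4)) - 1*245) + G(15)*X = (sqrt(3**2 + 4**2) - 1*245) + 9*(-366) = (sqrt(9 + 16) - 245) - 3294 = (sqrt(25) - 245) - 3294 = (5 - 245) - 3294 = -240 - 3294 = -3534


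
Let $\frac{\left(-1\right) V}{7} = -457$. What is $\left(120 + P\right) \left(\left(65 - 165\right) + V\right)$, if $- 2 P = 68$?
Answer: $266514$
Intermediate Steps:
$V = 3199$ ($V = \left(-7\right) \left(-457\right) = 3199$)
$P = -34$ ($P = \left(- \frac{1}{2}\right) 68 = -34$)
$\left(120 + P\right) \left(\left(65 - 165\right) + V\right) = \left(120 - 34\right) \left(\left(65 - 165\right) + 3199\right) = 86 \left(-100 + 3199\right) = 86 \cdot 3099 = 266514$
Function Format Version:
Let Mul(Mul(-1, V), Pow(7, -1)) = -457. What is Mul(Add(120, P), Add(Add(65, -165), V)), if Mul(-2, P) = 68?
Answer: 266514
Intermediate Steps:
V = 3199 (V = Mul(-7, -457) = 3199)
P = -34 (P = Mul(Rational(-1, 2), 68) = -34)
Mul(Add(120, P), Add(Add(65, -165), V)) = Mul(Add(120, -34), Add(Add(65, -165), 3199)) = Mul(86, Add(-100, 3199)) = Mul(86, 3099) = 266514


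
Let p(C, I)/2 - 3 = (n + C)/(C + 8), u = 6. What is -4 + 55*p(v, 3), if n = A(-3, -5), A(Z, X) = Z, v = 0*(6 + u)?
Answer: 1139/4 ≈ 284.75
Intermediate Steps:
v = 0 (v = 0*(6 + 6) = 0*12 = 0)
n = -3
p(C, I) = 6 + 2*(-3 + C)/(8 + C) (p(C, I) = 6 + 2*((-3 + C)/(C + 8)) = 6 + 2*((-3 + C)/(8 + C)) = 6 + 2*(-3 + C)/(8 + C))
-4 + 55*p(v, 3) = -4 + 55*(2*(21 + 4*0)/(8 + 0)) = -4 + 55*(2*(21 + 0)/8) = -4 + 55*(2*(⅛)*21) = -4 + 55*(21/4) = -4 + 1155/4 = 1139/4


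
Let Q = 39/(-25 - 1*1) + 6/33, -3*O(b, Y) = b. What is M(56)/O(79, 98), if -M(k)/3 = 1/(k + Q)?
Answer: 66/31679 ≈ 0.0020834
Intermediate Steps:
O(b, Y) = -b/3
Q = -29/22 (Q = 39/(-25 - 1) + 6*(1/33) = 39/(-26) + 2/11 = 39*(-1/26) + 2/11 = -3/2 + 2/11 = -29/22 ≈ -1.3182)
M(k) = -3/(-29/22 + k) (M(k) = -3/(k - 29/22) = -3/(-29/22 + k))
M(56)/O(79, 98) = (-66/(-29 + 22*56))/((-⅓*79)) = (-66/(-29 + 1232))/(-79/3) = -66/1203*(-3/79) = -66*1/1203*(-3/79) = -22/401*(-3/79) = 66/31679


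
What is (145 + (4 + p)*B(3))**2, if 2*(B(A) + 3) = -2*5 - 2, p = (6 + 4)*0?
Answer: 11881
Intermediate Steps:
p = 0 (p = 10*0 = 0)
B(A) = -9 (B(A) = -3 + (-2*5 - 2)/2 = -3 + (-10 - 2)/2 = -3 + (1/2)*(-12) = -3 - 6 = -9)
(145 + (4 + p)*B(3))**2 = (145 + (4 + 0)*(-9))**2 = (145 + 4*(-9))**2 = (145 - 36)**2 = 109**2 = 11881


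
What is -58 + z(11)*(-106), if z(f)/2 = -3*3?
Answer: 1850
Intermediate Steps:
z(f) = -18 (z(f) = 2*(-3*3) = 2*(-9) = -18)
-58 + z(11)*(-106) = -58 - 18*(-106) = -58 + 1908 = 1850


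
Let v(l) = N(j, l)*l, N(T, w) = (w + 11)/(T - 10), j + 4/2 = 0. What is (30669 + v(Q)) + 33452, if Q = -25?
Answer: 384551/6 ≈ 64092.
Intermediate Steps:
j = -2 (j = -2 + 0 = -2)
N(T, w) = (11 + w)/(-10 + T)
v(l) = l*(-11/12 - l/12) (v(l) = ((11 + l)/(-10 - 2))*l = ((11 + l)/(-12))*l = (-(11 + l)/12)*l = (-11/12 - l/12)*l = l*(-11/12 - l/12))
(30669 + v(Q)) + 33452 = (30669 - 1/12*(-25)*(11 - 25)) + 33452 = (30669 - 1/12*(-25)*(-14)) + 33452 = (30669 - 175/6) + 33452 = 183839/6 + 33452 = 384551/6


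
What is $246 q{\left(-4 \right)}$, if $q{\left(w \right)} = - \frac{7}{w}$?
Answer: $\frac{861}{2} \approx 430.5$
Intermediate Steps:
$246 q{\left(-4 \right)} = 246 \left(- \frac{7}{-4}\right) = 246 \left(\left(-7\right) \left(- \frac{1}{4}\right)\right) = 246 \cdot \frac{7}{4} = \frac{861}{2}$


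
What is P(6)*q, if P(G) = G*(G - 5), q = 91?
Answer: 546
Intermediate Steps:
P(G) = G*(-5 + G)
P(6)*q = (6*(-5 + 6))*91 = (6*1)*91 = 6*91 = 546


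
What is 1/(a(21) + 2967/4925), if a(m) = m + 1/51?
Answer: 251175/5430917 ≈ 0.046249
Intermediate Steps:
a(m) = 1/51 + m (a(m) = m + 1/51 = 1/51 + m)
1/(a(21) + 2967/4925) = 1/((1/51 + 21) + 2967/4925) = 1/(1072/51 + 2967*(1/4925)) = 1/(1072/51 + 2967/4925) = 1/(5430917/251175) = 251175/5430917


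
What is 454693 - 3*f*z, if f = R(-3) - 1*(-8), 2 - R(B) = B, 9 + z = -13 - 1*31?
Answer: 456760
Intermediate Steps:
z = -53 (z = -9 + (-13 - 1*31) = -9 + (-13 - 31) = -9 - 44 = -53)
R(B) = 2 - B
f = 13 (f = (2 - 1*(-3)) - 1*(-8) = (2 + 3) + 8 = 5 + 8 = 13)
454693 - 3*f*z = 454693 - 3*13*(-53) = 454693 - 39*(-53) = 454693 - 1*(-2067) = 454693 + 2067 = 456760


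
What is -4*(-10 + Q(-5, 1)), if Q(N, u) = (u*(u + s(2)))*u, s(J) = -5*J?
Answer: 76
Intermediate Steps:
Q(N, u) = u²*(-10 + u) (Q(N, u) = (u*(u - 5*2))*u = (u*(u - 10))*u = (u*(-10 + u))*u = u²*(-10 + u))
-4*(-10 + Q(-5, 1)) = -4*(-10 + 1²*(-10 + 1)) = -4*(-10 + 1*(-9)) = -4*(-10 - 9) = -4*(-19) = 76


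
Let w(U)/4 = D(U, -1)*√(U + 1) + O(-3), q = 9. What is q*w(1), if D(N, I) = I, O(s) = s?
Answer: -108 - 36*√2 ≈ -158.91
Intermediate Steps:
w(U) = -12 - 4*√(1 + U) (w(U) = 4*(-√(U + 1) - 3) = 4*(-√(1 + U) - 3) = 4*(-3 - √(1 + U)) = -12 - 4*√(1 + U))
q*w(1) = 9*(-12 - 4*√(1 + 1)) = 9*(-12 - 4*√2) = -108 - 36*√2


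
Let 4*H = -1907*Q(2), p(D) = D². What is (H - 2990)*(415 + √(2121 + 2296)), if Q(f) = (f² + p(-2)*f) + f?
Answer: -8021535/2 - 19329*√4417/2 ≈ -4.6531e+6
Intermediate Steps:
Q(f) = f² + 5*f (Q(f) = (f² + (-2)²*f) + f = (f² + 4*f) + f = f² + 5*f)
H = -13349/2 (H = (-3814*(5 + 2))/4 = (-3814*7)/4 = (-1907*14)/4 = (¼)*(-26698) = -13349/2 ≈ -6674.5)
(H - 2990)*(415 + √(2121 + 2296)) = (-13349/2 - 2990)*(415 + √(2121 + 2296)) = -19329*(415 + √4417)/2 = -8021535/2 - 19329*√4417/2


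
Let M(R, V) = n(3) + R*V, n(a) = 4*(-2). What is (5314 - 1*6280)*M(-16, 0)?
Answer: 7728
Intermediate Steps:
n(a) = -8
M(R, V) = -8 + R*V
(5314 - 1*6280)*M(-16, 0) = (5314 - 1*6280)*(-8 - 16*0) = (5314 - 6280)*(-8 + 0) = -966*(-8) = 7728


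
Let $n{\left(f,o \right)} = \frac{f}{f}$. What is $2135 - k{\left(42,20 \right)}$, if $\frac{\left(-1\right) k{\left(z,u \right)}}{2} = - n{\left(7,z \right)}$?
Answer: $2133$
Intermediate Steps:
$n{\left(f,o \right)} = 1$
$k{\left(z,u \right)} = 2$ ($k{\left(z,u \right)} = - 2 \left(\left(-1\right) 1\right) = \left(-2\right) \left(-1\right) = 2$)
$2135 - k{\left(42,20 \right)} = 2135 - 2 = 2133$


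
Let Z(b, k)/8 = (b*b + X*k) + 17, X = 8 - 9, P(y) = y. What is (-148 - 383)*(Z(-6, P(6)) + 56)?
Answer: -229392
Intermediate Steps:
X = -1
Z(b, k) = 136 - 8*k + 8*b² (Z(b, k) = 8*((b*b - k) + 17) = 8*((b² - k) + 17) = 8*(17 + b² - k) = 136 - 8*k + 8*b²)
(-148 - 383)*(Z(-6, P(6)) + 56) = (-148 - 383)*((136 - 8*6 + 8*(-6)²) + 56) = -531*((136 - 48 + 8*36) + 56) = -531*((136 - 48 + 288) + 56) = -531*(376 + 56) = -531*432 = -229392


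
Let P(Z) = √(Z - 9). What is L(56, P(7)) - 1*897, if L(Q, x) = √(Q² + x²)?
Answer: -897 + √3134 ≈ -841.02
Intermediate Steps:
P(Z) = √(-9 + Z)
L(56, P(7)) - 1*897 = √(56² + (√(-9 + 7))²) - 1*897 = √(3136 + (√(-2))²) - 897 = √(3136 + (I*√2)²) - 897 = √(3136 - 2) - 897 = √3134 - 897 = -897 + √3134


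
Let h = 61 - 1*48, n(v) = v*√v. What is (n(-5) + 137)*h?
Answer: 1781 - 65*I*√5 ≈ 1781.0 - 145.34*I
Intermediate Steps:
n(v) = v^(3/2)
h = 13 (h = 61 - 48 = 13)
(n(-5) + 137)*h = ((-5)^(3/2) + 137)*13 = (-5*I*√5 + 137)*13 = (137 - 5*I*√5)*13 = 1781 - 65*I*√5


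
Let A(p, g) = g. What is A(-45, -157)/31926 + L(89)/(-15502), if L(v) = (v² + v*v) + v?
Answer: -127761730/123729213 ≈ -1.0326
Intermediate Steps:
L(v) = v + 2*v² (L(v) = (v² + v²) + v = 2*v² + v = v + 2*v²)
A(-45, -157)/31926 + L(89)/(-15502) = -157/31926 + (89*(1 + 2*89))/(-15502) = -157*1/31926 + (89*(1 + 178))*(-1/15502) = -157/31926 + (89*179)*(-1/15502) = -157/31926 + 15931*(-1/15502) = -157/31926 - 15931/15502 = -127761730/123729213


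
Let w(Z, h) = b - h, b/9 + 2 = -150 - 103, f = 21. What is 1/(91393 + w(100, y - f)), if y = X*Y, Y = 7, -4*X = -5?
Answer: 4/356441 ≈ 1.1222e-5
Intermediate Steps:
X = 5/4 (X = -1/4*(-5) = 5/4 ≈ 1.2500)
b = -2295 (b = -18 + 9*(-150 - 103) = -18 + 9*(-253) = -18 - 2277 = -2295)
y = 35/4 (y = (5/4)*7 = 35/4 ≈ 8.7500)
w(Z, h) = -2295 - h
1/(91393 + w(100, y - f)) = 1/(91393 + (-2295 - (35/4 - 1*21))) = 1/(91393 + (-2295 - (35/4 - 21))) = 1/(91393 + (-2295 - 1*(-49/4))) = 1/(91393 + (-2295 + 49/4)) = 1/(91393 - 9131/4) = 1/(356441/4) = 4/356441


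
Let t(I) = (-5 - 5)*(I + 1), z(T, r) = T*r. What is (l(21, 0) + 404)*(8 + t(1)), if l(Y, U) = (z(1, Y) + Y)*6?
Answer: -7872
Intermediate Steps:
t(I) = -10 - 10*I (t(I) = -10*(1 + I) = -10 - 10*I)
l(Y, U) = 12*Y (l(Y, U) = (1*Y + Y)*6 = (Y + Y)*6 = (2*Y)*6 = 12*Y)
(l(21, 0) + 404)*(8 + t(1)) = (12*21 + 404)*(8 + (-10 - 10*1)) = (252 + 404)*(8 + (-10 - 10)) = 656*(8 - 20) = 656*(-12) = -7872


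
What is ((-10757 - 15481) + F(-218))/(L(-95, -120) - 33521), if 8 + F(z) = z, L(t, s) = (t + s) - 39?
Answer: 26464/33775 ≈ 0.78354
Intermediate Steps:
L(t, s) = -39 + s + t (L(t, s) = (s + t) - 39 = -39 + s + t)
F(z) = -8 + z
((-10757 - 15481) + F(-218))/(L(-95, -120) - 33521) = ((-10757 - 15481) + (-8 - 218))/((-39 - 120 - 95) - 33521) = (-26238 - 226)/(-254 - 33521) = -26464/(-33775) = -26464*(-1/33775) = 26464/33775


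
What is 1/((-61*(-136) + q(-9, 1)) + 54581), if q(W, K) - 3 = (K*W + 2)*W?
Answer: 1/62943 ≈ 1.5887e-5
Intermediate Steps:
q(W, K) = 3 + W*(2 + K*W) (q(W, K) = 3 + (K*W + 2)*W = 3 + (2 + K*W)*W = 3 + W*(2 + K*W))
1/((-61*(-136) + q(-9, 1)) + 54581) = 1/((-61*(-136) + (3 + 2*(-9) + 1*(-9)²)) + 54581) = 1/((8296 + (3 - 18 + 1*81)) + 54581) = 1/((8296 + (3 - 18 + 81)) + 54581) = 1/((8296 + 66) + 54581) = 1/(8362 + 54581) = 1/62943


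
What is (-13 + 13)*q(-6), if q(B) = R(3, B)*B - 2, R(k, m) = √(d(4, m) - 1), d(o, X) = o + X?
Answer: 0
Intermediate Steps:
d(o, X) = X + o
R(k, m) = √(3 + m) (R(k, m) = √((m + 4) - 1) = √((4 + m) - 1) = √(3 + m))
q(B) = -2 + B*√(3 + B) (q(B) = √(3 + B)*B - 2 = B*√(3 + B) - 2 = -2 + B*√(3 + B))
(-13 + 13)*q(-6) = (-13 + 13)*(-2 - 6*√(3 - 6)) = 0*(-2 - 6*I*√3) = 0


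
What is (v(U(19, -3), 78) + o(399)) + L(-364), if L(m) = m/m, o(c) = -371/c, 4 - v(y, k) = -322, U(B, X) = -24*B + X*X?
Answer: 18586/57 ≈ 326.07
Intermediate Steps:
U(B, X) = X² - 24*B (U(B, X) = -24*B + X² = X² - 24*B)
v(y, k) = 326 (v(y, k) = 4 - 1*(-322) = 4 + 322 = 326)
L(m) = 1
(v(U(19, -3), 78) + o(399)) + L(-364) = (326 - 371/399) + 1 = (326 - 371*1/399) + 1 = (326 - 53/57) + 1 = 18529/57 + 1 = 18586/57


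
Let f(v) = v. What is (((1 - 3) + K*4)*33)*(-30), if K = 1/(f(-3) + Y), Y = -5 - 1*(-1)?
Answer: 17820/7 ≈ 2545.7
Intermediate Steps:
Y = -4 (Y = -5 + 1 = -4)
K = -1/7 (K = 1/(-3 - 4) = 1/(-7) = -1/7 ≈ -0.14286)
(((1 - 3) + K*4)*33)*(-30) = (((1 - 3) - 1/7*4)*33)*(-30) = ((-2 - 4/7)*33)*(-30) = -18/7*33*(-30) = -594/7*(-30) = 17820/7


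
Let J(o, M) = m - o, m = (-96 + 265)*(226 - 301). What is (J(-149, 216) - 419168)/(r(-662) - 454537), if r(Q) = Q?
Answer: 143898/151733 ≈ 0.94836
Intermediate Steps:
m = -12675 (m = 169*(-75) = -12675)
J(o, M) = -12675 - o
(J(-149, 216) - 419168)/(r(-662) - 454537) = ((-12675 - 1*(-149)) - 419168)/(-662 - 454537) = ((-12675 + 149) - 419168)/(-455199) = (-12526 - 419168)*(-1/455199) = -431694*(-1/455199) = 143898/151733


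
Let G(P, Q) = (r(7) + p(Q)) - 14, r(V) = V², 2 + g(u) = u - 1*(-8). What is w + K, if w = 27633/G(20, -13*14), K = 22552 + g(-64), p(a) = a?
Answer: 1092995/49 ≈ 22306.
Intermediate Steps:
g(u) = 6 + u (g(u) = -2 + (u - 1*(-8)) = -2 + (u + 8) = -2 + (8 + u) = 6 + u)
K = 22494 (K = 22552 + (6 - 64) = 22552 - 58 = 22494)
G(P, Q) = 35 + Q (G(P, Q) = (7² + Q) - 14 = (49 + Q) - 14 = 35 + Q)
w = -9211/49 (w = 27633/(35 - 13*14) = 27633/(35 - 182) = 27633/(-147) = 27633*(-1/147) = -9211/49 ≈ -187.98)
w + K = -9211/49 + 22494 = 1092995/49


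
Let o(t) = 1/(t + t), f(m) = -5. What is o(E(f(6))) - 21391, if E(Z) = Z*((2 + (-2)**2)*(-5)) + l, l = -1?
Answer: -6374517/298 ≈ -21391.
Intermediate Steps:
E(Z) = -1 - 30*Z (E(Z) = Z*((2 + (-2)**2)*(-5)) - 1 = Z*((2 + 4)*(-5)) - 1 = Z*(6*(-5)) - 1 = Z*(-30) - 1 = -30*Z - 1 = -1 - 30*Z)
o(t) = 1/(2*t)
o(E(f(6))) - 21391 = 1/(2*(-1 - 30*(-5))) - 21391 = 1/(2*(-1 + 150)) - 21391 = (1/2)/149 - 21391 = (1/2)*(1/149) - 21391 = 1/298 - 21391 = -6374517/298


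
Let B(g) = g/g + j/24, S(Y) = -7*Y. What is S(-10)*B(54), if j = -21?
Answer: 35/4 ≈ 8.7500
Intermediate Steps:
B(g) = ⅛ (B(g) = g/g - 21/24 = 1 - 21*1/24 = 1 - 7/8 = ⅛)
S(-10)*B(54) = -7*(-10)*(⅛) = 70*(⅛) = 35/4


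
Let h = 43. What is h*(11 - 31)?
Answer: -860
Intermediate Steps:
h*(11 - 31) = 43*(11 - 31) = 43*(-20) = -860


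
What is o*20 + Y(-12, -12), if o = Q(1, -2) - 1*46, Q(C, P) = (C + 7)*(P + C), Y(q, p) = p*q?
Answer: -936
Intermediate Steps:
Q(C, P) = (7 + C)*(C + P)
o = -54 (o = (1² + 7*1 + 7*(-2) + 1*(-2)) - 1*46 = (1 + 7 - 14 - 2) - 46 = -8 - 46 = -54)
o*20 + Y(-12, -12) = -54*20 - 12*(-12) = -1080 + 144 = -936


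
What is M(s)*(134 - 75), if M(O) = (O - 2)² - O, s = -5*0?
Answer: 236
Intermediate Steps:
s = 0
M(O) = (-2 + O)² - O
M(s)*(134 - 75) = ((-2 + 0)² - 1*0)*(134 - 75) = ((-2)² + 0)*59 = (4 + 0)*59 = 4*59 = 236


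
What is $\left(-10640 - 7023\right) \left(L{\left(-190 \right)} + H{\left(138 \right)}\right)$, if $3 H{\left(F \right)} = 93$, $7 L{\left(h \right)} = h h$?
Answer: $- \frac{641467171}{7} \approx -9.1638 \cdot 10^{7}$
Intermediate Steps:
$L{\left(h \right)} = \frac{h^{2}}{7}$ ($L{\left(h \right)} = \frac{h h}{7} = \frac{h^{2}}{7}$)
$H{\left(F \right)} = 31$ ($H{\left(F \right)} = \frac{1}{3} \cdot 93 = 31$)
$\left(-10640 - 7023\right) \left(L{\left(-190 \right)} + H{\left(138 \right)}\right) = \left(-10640 - 7023\right) \left(\frac{\left(-190\right)^{2}}{7} + 31\right) = - 17663 \left(\frac{1}{7} \cdot 36100 + 31\right) = - 17663 \left(\frac{36100}{7} + 31\right) = \left(-17663\right) \frac{36317}{7} = - \frac{641467171}{7}$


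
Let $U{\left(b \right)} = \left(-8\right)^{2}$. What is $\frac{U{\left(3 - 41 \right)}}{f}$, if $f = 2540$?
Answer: $\frac{16}{635} \approx 0.025197$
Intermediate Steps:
$U{\left(b \right)} = 64$
$\frac{U{\left(3 - 41 \right)}}{f} = \frac{64}{2540} = 64 \cdot \frac{1}{2540} = \frac{16}{635}$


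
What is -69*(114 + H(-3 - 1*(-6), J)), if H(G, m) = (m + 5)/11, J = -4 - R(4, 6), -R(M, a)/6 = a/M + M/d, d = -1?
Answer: -85560/11 ≈ -7778.2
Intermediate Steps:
R(M, a) = 6*M - 6*a/M (R(M, a) = -6*(a/M + M/(-1)) = -6*(a/M + M*(-1)) = -6*(a/M - M) = -6*(-M + a/M) = 6*M - 6*a/M)
J = -19 (J = -4 - (6*4 - 6*6/4) = -4 - (24 - 6*6*1/4) = -4 - (24 - 9) = -4 - 1*15 = -4 - 15 = -19)
H(G, m) = 5/11 + m/11 (H(G, m) = (5 + m)*(1/11) = 5/11 + m/11)
-69*(114 + H(-3 - 1*(-6), J)) = -69*(114 + (5/11 + (1/11)*(-19))) = -69*(114 + (5/11 - 19/11)) = -69*(114 - 14/11) = -69*1240/11 = -85560/11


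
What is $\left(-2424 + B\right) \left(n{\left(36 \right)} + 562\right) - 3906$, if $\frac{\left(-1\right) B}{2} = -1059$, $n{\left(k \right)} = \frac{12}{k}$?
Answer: $-175980$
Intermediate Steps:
$B = 2118$ ($B = \left(-2\right) \left(-1059\right) = 2118$)
$\left(-2424 + B\right) \left(n{\left(36 \right)} + 562\right) - 3906 = \left(-2424 + 2118\right) \left(\frac{12}{36} + 562\right) - 3906 = - 306 \left(12 \cdot \frac{1}{36} + 562\right) - 3906 = - 306 \left(\frac{1}{3} + 562\right) - 3906 = \left(-306\right) \frac{1687}{3} - 3906 = -172074 - 3906 = -175980$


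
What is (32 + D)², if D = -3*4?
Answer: 400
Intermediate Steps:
D = -12
(32 + D)² = (32 - 12)² = 20² = 400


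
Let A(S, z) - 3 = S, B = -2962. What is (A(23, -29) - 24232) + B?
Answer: -27168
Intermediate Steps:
A(S, z) = 3 + S
(A(23, -29) - 24232) + B = ((3 + 23) - 24232) - 2962 = (26 - 24232) - 2962 = -24206 - 2962 = -27168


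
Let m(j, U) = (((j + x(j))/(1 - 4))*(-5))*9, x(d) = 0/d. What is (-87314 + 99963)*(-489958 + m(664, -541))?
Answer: -6071494702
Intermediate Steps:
x(d) = 0
m(j, U) = 15*j (m(j, U) = (((j + 0)/(1 - 4))*(-5))*9 = ((j/(-3))*(-5))*9 = ((j*(-⅓))*(-5))*9 = (-j/3*(-5))*9 = (5*j/3)*9 = 15*j)
(-87314 + 99963)*(-489958 + m(664, -541)) = (-87314 + 99963)*(-489958 + 15*664) = 12649*(-489958 + 9960) = 12649*(-479998) = -6071494702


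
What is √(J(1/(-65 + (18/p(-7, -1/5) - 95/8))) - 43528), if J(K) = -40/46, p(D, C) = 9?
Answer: 2*I*√5756693/23 ≈ 208.64*I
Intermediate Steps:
J(K) = -20/23 (J(K) = -40*1/46 = -20/23)
√(J(1/(-65 + (18/p(-7, -1/5) - 95/8))) - 43528) = √(-20/23 - 43528) = √(-1001164/23) = 2*I*√5756693/23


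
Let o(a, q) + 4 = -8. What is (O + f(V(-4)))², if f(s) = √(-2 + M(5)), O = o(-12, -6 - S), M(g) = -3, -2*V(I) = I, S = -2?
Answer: (12 - I*√5)² ≈ 139.0 - 53.666*I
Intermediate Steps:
V(I) = -I/2
o(a, q) = -12 (o(a, q) = -4 - 8 = -12)
O = -12
f(s) = I*√5 (f(s) = √(-2 - 3) = √(-5) = I*√5)
(O + f(V(-4)))² = (-12 + I*√5)²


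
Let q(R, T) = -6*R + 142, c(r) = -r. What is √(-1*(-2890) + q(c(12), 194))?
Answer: 4*√194 ≈ 55.714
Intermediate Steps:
q(R, T) = 142 - 6*R
√(-1*(-2890) + q(c(12), 194)) = √(-1*(-2890) + (142 - (-6)*12)) = √(2890 + (142 - 6*(-12))) = √(2890 + (142 + 72)) = √(2890 + 214) = √3104 = 4*√194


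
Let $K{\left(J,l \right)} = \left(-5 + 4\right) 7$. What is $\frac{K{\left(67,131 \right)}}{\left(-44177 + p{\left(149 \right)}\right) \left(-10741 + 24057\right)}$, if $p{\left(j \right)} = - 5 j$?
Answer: $\frac{7}{598181352} \approx 1.1702 \cdot 10^{-8}$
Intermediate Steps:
$K{\left(J,l \right)} = -7$ ($K{\left(J,l \right)} = \left(-1\right) 7 = -7$)
$\frac{K{\left(67,131 \right)}}{\left(-44177 + p{\left(149 \right)}\right) \left(-10741 + 24057\right)} = - \frac{7}{\left(-44177 - 745\right) \left(-10741 + 24057\right)} = - \frac{7}{\left(-44177 - 745\right) 13316} = - \frac{7}{\left(-44922\right) 13316} = - \frac{7}{-598181352} = \left(-7\right) \left(- \frac{1}{598181352}\right) = \frac{7}{598181352}$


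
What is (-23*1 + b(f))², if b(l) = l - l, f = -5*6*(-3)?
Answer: 529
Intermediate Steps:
f = 90 (f = -30*(-3) = 90)
b(l) = 0
(-23*1 + b(f))² = (-23*1 + 0)² = (-23 + 0)² = (-23)² = 529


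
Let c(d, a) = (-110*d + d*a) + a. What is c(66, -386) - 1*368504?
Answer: -401626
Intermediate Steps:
c(d, a) = a - 110*d + a*d (c(d, a) = (-110*d + a*d) + a = a - 110*d + a*d)
c(66, -386) - 1*368504 = (-386 - 110*66 - 386*66) - 1*368504 = (-386 - 7260 - 25476) - 368504 = -33122 - 368504 = -401626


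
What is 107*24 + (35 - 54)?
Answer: 2549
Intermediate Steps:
107*24 + (35 - 54) = 2568 - 19 = 2549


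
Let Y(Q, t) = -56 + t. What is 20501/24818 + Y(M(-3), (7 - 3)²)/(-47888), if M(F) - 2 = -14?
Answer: 30710769/37140137 ≈ 0.82689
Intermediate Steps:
M(F) = -12 (M(F) = 2 - 14 = -12)
20501/24818 + Y(M(-3), (7 - 3)²)/(-47888) = 20501/24818 + (-56 + (7 - 3)²)/(-47888) = 20501*(1/24818) + (-56 + 4²)*(-1/47888) = 20501/24818 + (-56 + 16)*(-1/47888) = 20501/24818 - 40*(-1/47888) = 20501/24818 + 5/5986 = 30710769/37140137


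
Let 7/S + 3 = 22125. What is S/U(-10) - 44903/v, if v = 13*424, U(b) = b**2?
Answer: -3104199313/381051450 ≈ -8.1464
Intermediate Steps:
S = 7/22122 (S = 7/(-3 + 22125) = 7/22122 ≈ 0.00031643)
v = 5512
S/U(-10) - 44903/v = 7/(22122*((-10)**2)) - 44903/5512 = (7/22122)/100 - 44903*1/5512 = (7/22122)*(1/100) - 44903/5512 = 7/2212200 - 44903/5512 = -3104199313/381051450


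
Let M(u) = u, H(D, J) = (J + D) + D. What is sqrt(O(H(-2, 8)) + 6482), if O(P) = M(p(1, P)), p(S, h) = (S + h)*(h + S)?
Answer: 3*sqrt(723) ≈ 80.666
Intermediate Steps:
p(S, h) = (S + h)**2 (p(S, h) = (S + h)*(S + h) = (S + h)**2)
H(D, J) = J + 2*D (H(D, J) = (D + J) + D = J + 2*D)
O(P) = (1 + P)**2
sqrt(O(H(-2, 8)) + 6482) = sqrt((1 + (8 + 2*(-2)))**2 + 6482) = sqrt((1 + (8 - 4))**2 + 6482) = sqrt((1 + 4)**2 + 6482) = sqrt(5**2 + 6482) = sqrt(25 + 6482) = sqrt(6507) = 3*sqrt(723)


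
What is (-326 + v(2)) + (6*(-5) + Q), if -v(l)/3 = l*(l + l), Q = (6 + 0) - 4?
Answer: -378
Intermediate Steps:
Q = 2 (Q = 6 - 4 = 2)
v(l) = -6*l² (v(l) = -3*l*(l + l) = -3*l*2*l = -6*l²)
(-326 + v(2)) + (6*(-5) + Q) = (-326 - 6*2²) + (6*(-5) + 2) = (-326 - 6*4) + (-30 + 2) = (-326 - 24) - 28 = -350 - 28 = -378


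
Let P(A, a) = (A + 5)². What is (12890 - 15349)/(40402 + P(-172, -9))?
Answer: -2459/68291 ≈ -0.036008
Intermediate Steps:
P(A, a) = (5 + A)²
(12890 - 15349)/(40402 + P(-172, -9)) = (12890 - 15349)/(40402 + (5 - 172)²) = -2459/(40402 + (-167)²) = -2459/(40402 + 27889) = -2459/68291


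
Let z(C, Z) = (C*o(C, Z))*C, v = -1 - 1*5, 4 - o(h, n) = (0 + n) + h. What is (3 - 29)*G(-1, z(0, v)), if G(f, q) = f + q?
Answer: 26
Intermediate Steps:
o(h, n) = 4 - h - n (o(h, n) = 4 - ((0 + n) + h) = 4 - (n + h) = 4 - (h + n) = 4 + (-h - n) = 4 - h - n)
v = -6 (v = -1 - 5 = -6)
z(C, Z) = C²*(4 - C - Z) (z(C, Z) = (C*(4 - C - Z))*C = C²*(4 - C - Z))
(3 - 29)*G(-1, z(0, v)) = (3 - 29)*(-1 + 0²*(4 - 1*0 - 1*(-6))) = -26*(-1 + 0*(4 + 0 + 6)) = -26*(-1 + 0*10) = -26*(-1 + 0) = -26*(-1) = 26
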